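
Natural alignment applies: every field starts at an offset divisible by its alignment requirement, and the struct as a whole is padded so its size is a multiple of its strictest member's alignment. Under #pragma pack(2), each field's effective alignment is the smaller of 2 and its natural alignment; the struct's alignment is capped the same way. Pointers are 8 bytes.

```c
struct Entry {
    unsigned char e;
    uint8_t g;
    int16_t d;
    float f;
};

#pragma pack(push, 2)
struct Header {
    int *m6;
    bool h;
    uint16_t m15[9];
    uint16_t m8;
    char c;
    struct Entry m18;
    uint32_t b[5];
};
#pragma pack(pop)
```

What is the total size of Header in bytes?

Entry: @0: e [1B, align 1] → 1; @1: g [1B, align 1] → 2; @2: d [2B, align 2] → 4; @4: f [4B, align 4] → 8; size 8, align 4
@0: m6 [8B, align 2] → 8
@8: h [1B, align 1] → 9
+1 pad (align 2)
@10: m15 [18B, align 2] → 28
@28: m8 [2B, align 2] → 30
@30: c [1B, align 1] → 31
+1 pad (align 2)
@32: m18 [8B, align 2] → 40
@40: b [20B, align 2] → 60
size 60, align 2

60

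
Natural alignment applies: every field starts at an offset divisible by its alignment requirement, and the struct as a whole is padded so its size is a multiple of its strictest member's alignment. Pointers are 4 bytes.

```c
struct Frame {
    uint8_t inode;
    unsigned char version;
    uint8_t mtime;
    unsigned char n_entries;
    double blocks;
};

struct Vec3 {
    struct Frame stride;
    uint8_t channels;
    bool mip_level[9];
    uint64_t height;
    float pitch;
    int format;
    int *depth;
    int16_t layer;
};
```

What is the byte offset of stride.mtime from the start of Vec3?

Frame: @0: inode [1B, align 1] → 1; @1: version [1B, align 1] → 2; @2: mtime [1B, align 1] → 3; @3: n_entries [1B, align 1] → 4; +4 pad (align 8); @8: blocks [8B, align 8] → 16; size 16, align 8
@0: stride [16B, align 8] → 16
within Frame: mtime at 2
0 + 2 = 2

2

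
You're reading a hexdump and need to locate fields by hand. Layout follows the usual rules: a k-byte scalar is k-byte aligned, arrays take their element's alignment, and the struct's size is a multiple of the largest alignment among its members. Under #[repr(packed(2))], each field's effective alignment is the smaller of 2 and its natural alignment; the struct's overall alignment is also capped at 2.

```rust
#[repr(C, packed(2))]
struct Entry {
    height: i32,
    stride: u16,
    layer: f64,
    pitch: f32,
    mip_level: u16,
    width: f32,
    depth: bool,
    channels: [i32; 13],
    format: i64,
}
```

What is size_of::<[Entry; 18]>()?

height at 0 (size 4, align 2) → ends 4
stride at 4 (size 2, align 2) → ends 6
layer at 6 (size 8, align 2) → ends 14
pitch at 14 (size 4, align 2) → ends 18
mip_level at 18 (size 2, align 2) → ends 20
width at 20 (size 4, align 2) → ends 24
depth at 24 (size 1, align 1) → ends 25
pad 1 to align 2 for channels
channels at 26 (size 52, align 2) → ends 78
format at 78 (size 8, align 2) → ends 86
total 86 bytes, alignment 2
array of 18: 18 × 86 = 1548

1548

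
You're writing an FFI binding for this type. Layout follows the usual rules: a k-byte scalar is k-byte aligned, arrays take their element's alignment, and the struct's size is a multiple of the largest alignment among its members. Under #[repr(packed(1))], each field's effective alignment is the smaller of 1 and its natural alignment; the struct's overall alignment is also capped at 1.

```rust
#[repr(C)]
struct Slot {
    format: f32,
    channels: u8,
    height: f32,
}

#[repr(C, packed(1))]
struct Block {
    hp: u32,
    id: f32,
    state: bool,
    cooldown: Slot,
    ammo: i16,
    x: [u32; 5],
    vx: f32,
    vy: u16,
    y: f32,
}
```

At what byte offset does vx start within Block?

Slot: format at 0 (size 4, align 4) → ends 4; channels at 4 (size 1, align 1) → ends 5; pad 3 to align 4 for height; height at 8 (size 4, align 4) → ends 12; total 12 bytes, alignment 4
hp at 0 (size 4, align 1) → ends 4
id at 4 (size 4, align 1) → ends 8
state at 8 (size 1, align 1) → ends 9
cooldown at 9 (size 12, align 1) → ends 21
ammo at 21 (size 2, align 1) → ends 23
x at 23 (size 20, align 1) → ends 43
vx at 43 (size 4, align 1) → ends 47

43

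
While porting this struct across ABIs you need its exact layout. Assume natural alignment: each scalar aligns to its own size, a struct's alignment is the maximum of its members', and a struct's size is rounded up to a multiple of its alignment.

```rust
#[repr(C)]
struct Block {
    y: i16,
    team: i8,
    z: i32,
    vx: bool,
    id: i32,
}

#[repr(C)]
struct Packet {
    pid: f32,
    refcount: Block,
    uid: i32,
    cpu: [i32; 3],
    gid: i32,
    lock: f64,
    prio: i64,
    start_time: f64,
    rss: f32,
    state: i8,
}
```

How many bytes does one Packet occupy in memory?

Block: 0..2  y  (2B, 2-aligned); 2..3  team  (1B, 1-aligned); 3..4  -- padding (1B); 4..8  z  (4B, 4-aligned); 8..9  vx  (1B, 1-aligned); 9..12  -- padding (3B); 12..16  id  (4B, 4-aligned); sizeof = 16, alignof = 4
0..4  pid  (4B, 4-aligned)
4..20  refcount  (16B, 4-aligned)
20..24  uid  (4B, 4-aligned)
24..36  cpu  (12B, 4-aligned)
36..40  gid  (4B, 4-aligned)
40..48  lock  (8B, 8-aligned)
48..56  prio  (8B, 8-aligned)
56..64  start_time  (8B, 8-aligned)
64..68  rss  (4B, 4-aligned)
68..69  state  (1B, 1-aligned)
69..72  -- tail padding (3B)
sizeof = 72, alignof = 8

72 bytes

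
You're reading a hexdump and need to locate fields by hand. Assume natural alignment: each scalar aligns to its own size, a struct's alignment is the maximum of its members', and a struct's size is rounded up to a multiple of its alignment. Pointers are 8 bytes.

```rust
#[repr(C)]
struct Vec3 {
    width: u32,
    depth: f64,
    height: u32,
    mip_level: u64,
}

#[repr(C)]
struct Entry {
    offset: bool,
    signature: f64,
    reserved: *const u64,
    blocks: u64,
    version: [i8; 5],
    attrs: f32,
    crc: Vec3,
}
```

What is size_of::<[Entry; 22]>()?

Vec3: width at 0 (size 4, align 4) → ends 4; pad 4 to align 8 for depth; depth at 8 (size 8, align 8) → ends 16; height at 16 (size 4, align 4) → ends 20; pad 4 to align 8 for mip_level; mip_level at 24 (size 8, align 8) → ends 32; total 32 bytes, alignment 8
offset at 0 (size 1, align 1) → ends 1
pad 7 to align 8 for signature
signature at 8 (size 8, align 8) → ends 16
reserved at 16 (size 8, align 8) → ends 24
blocks at 24 (size 8, align 8) → ends 32
version at 32 (size 5, align 1) → ends 37
pad 3 to align 4 for attrs
attrs at 40 (size 4, align 4) → ends 44
pad 4 to align 8 for crc
crc at 48 (size 32, align 8) → ends 80
total 80 bytes, alignment 8
array of 22: 22 × 80 = 1760

1760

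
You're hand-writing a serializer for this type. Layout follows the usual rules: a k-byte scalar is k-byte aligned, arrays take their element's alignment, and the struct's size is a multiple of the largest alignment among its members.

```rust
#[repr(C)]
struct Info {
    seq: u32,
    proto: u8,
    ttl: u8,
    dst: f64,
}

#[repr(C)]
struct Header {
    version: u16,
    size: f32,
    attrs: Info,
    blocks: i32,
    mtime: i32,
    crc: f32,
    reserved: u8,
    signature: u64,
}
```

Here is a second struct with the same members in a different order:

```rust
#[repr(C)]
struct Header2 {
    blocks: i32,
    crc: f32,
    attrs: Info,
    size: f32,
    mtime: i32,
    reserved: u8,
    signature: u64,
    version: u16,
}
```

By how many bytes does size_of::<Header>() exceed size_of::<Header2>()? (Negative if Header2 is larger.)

-8

Info: 0..4  seq  (4B, 4-aligned); 4..5  proto  (1B, 1-aligned); 5..6  ttl  (1B, 1-aligned); 6..8  -- padding (2B); 8..16  dst  (8B, 8-aligned); sizeof = 16, alignof = 8
0..2  version  (2B, 2-aligned)
2..4  -- padding (2B)
4..8  size  (4B, 4-aligned)
8..24  attrs  (16B, 8-aligned)
24..28  blocks  (4B, 4-aligned)
28..32  mtime  (4B, 4-aligned)
32..36  crc  (4B, 4-aligned)
36..37  reserved  (1B, 1-aligned)
37..40  -- padding (3B)
40..48  signature  (8B, 8-aligned)
sizeof = 48, alignof = 8
— Header2 —
0..4  blocks  (4B, 4-aligned)
4..8  crc  (4B, 4-aligned)
8..24  attrs  (16B, 8-aligned)
24..28  size  (4B, 4-aligned)
28..32  mtime  (4B, 4-aligned)
32..33  reserved  (1B, 1-aligned)
33..40  -- padding (7B)
40..48  signature  (8B, 8-aligned)
48..50  version  (2B, 2-aligned)
50..56  -- tail padding (6B)
sizeof = 56, alignof = 8
48 − 56 = -8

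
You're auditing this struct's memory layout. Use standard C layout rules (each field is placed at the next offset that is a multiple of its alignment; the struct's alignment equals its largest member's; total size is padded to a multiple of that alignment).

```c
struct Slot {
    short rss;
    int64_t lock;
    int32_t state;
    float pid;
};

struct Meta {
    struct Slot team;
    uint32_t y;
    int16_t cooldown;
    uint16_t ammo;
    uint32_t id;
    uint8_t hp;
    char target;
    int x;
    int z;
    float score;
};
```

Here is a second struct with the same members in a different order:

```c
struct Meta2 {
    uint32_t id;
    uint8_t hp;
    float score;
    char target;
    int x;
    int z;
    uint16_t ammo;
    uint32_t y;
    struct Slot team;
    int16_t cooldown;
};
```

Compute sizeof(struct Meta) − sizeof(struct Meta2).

Slot: @0: rss [2B, align 2] → 2; +6 pad (align 8); @8: lock [8B, align 8] → 16; @16: state [4B, align 4] → 20; @20: pid [4B, align 4] → 24; size 24, align 8
@0: team [24B, align 8] → 24
@24: y [4B, align 4] → 28
@28: cooldown [2B, align 2] → 30
@30: ammo [2B, align 2] → 32
@32: id [4B, align 4] → 36
@36: hp [1B, align 1] → 37
@37: target [1B, align 1] → 38
+2 pad (align 4)
@40: x [4B, align 4] → 44
@44: z [4B, align 4] → 48
@48: score [4B, align 4] → 52
+4 tail pad (align 8)
size 56, align 8
— Meta2 —
@0: id [4B, align 4] → 4
@4: hp [1B, align 1] → 5
+3 pad (align 4)
@8: score [4B, align 4] → 12
@12: target [1B, align 1] → 13
+3 pad (align 4)
@16: x [4B, align 4] → 20
@20: z [4B, align 4] → 24
@24: ammo [2B, align 2] → 26
+2 pad (align 4)
@28: y [4B, align 4] → 32
@32: team [24B, align 8] → 56
@56: cooldown [2B, align 2] → 58
+6 tail pad (align 8)
size 64, align 8
56 − 64 = -8

-8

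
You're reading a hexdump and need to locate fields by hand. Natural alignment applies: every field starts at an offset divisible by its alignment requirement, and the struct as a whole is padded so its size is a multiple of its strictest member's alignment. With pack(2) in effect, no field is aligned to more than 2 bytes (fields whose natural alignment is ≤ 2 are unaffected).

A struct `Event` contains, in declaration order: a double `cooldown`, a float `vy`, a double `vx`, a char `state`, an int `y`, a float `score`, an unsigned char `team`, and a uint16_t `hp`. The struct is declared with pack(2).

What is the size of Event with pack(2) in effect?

34

cooldown at 0 (size 8, align 2) → ends 8
vy at 8 (size 4, align 2) → ends 12
vx at 12 (size 8, align 2) → ends 20
state at 20 (size 1, align 1) → ends 21
pad 1 to align 2 for y
y at 22 (size 4, align 2) → ends 26
score at 26 (size 4, align 2) → ends 30
team at 30 (size 1, align 1) → ends 31
pad 1 to align 2 for hp
hp at 32 (size 2, align 2) → ends 34
total 34 bytes, alignment 2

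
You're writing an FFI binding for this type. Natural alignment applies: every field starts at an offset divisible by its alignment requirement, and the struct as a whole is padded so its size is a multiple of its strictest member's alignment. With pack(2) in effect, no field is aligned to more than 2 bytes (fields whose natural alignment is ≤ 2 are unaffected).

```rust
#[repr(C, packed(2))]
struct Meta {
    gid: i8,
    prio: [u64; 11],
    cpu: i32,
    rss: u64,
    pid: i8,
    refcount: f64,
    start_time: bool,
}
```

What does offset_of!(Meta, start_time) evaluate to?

@0: gid [1B, align 1] → 1
+1 pad (align 2)
@2: prio [88B, align 2] → 90
@90: cpu [4B, align 2] → 94
@94: rss [8B, align 2] → 102
@102: pid [1B, align 1] → 103
+1 pad (align 2)
@104: refcount [8B, align 2] → 112
@112: start_time [1B, align 1] → 113

112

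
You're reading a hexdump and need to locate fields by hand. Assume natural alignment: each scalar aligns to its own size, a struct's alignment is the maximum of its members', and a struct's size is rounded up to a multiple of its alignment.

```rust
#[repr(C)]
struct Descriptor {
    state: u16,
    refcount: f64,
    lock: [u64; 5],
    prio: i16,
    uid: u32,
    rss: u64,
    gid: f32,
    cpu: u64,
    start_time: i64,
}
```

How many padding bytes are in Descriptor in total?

12

state at 0 (size 2, align 2) → ends 2
pad 6 to align 8 for refcount
refcount at 8 (size 8, align 8) → ends 16
lock at 16 (size 40, align 8) → ends 56
prio at 56 (size 2, align 2) → ends 58
pad 2 to align 4 for uid
uid at 60 (size 4, align 4) → ends 64
rss at 64 (size 8, align 8) → ends 72
gid at 72 (size 4, align 4) → ends 76
pad 4 to align 8 for cpu
cpu at 80 (size 8, align 8) → ends 88
start_time at 88 (size 8, align 8) → ends 96
total 96 bytes, alignment 8
data bytes 84, size 96 → padding 12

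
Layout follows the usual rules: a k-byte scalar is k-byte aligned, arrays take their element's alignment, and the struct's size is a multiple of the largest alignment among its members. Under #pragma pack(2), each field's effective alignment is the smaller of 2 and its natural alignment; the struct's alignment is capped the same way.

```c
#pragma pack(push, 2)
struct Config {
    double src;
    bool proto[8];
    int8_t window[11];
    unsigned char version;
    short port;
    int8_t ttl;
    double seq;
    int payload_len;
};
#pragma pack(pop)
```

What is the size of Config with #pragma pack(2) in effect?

44

0..8  src  (8B, 2-aligned)
8..16  proto  (8B, 1-aligned)
16..27  window  (11B, 1-aligned)
27..28  version  (1B, 1-aligned)
28..30  port  (2B, 2-aligned)
30..31  ttl  (1B, 1-aligned)
31..32  -- padding (1B)
32..40  seq  (8B, 2-aligned)
40..44  payload_len  (4B, 2-aligned)
sizeof = 44, alignof = 2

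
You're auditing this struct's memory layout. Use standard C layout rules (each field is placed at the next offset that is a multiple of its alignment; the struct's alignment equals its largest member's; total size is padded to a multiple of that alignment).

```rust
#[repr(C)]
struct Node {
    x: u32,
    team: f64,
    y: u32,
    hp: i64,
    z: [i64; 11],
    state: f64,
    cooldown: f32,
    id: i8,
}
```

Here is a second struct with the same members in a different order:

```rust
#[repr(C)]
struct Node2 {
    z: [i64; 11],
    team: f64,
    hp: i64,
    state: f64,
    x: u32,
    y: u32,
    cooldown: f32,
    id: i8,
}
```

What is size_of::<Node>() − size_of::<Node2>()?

8

0..4  x  (4B, 4-aligned)
4..8  -- padding (4B)
8..16  team  (8B, 8-aligned)
16..20  y  (4B, 4-aligned)
20..24  -- padding (4B)
24..32  hp  (8B, 8-aligned)
32..120  z  (88B, 8-aligned)
120..128  state  (8B, 8-aligned)
128..132  cooldown  (4B, 4-aligned)
132..133  id  (1B, 1-aligned)
133..136  -- tail padding (3B)
sizeof = 136, alignof = 8
— Node2 —
0..88  z  (88B, 8-aligned)
88..96  team  (8B, 8-aligned)
96..104  hp  (8B, 8-aligned)
104..112  state  (8B, 8-aligned)
112..116  x  (4B, 4-aligned)
116..120  y  (4B, 4-aligned)
120..124  cooldown  (4B, 4-aligned)
124..125  id  (1B, 1-aligned)
125..128  -- tail padding (3B)
sizeof = 128, alignof = 8
136 − 128 = 8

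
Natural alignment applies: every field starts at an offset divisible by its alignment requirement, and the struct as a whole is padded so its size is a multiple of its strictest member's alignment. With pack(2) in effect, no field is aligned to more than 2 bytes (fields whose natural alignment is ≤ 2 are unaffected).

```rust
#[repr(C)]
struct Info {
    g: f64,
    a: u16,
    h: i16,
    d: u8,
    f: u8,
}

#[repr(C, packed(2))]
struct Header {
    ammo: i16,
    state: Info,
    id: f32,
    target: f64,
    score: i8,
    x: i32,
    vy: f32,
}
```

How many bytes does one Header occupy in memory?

Info: 0..8  g  (8B, 8-aligned); 8..10  a  (2B, 2-aligned); 10..12  h  (2B, 2-aligned); 12..13  d  (1B, 1-aligned); 13..14  f  (1B, 1-aligned); 14..16  -- tail padding (2B); sizeof = 16, alignof = 8
0..2  ammo  (2B, 2-aligned)
2..18  state  (16B, 2-aligned)
18..22  id  (4B, 2-aligned)
22..30  target  (8B, 2-aligned)
30..31  score  (1B, 1-aligned)
31..32  -- padding (1B)
32..36  x  (4B, 2-aligned)
36..40  vy  (4B, 2-aligned)
sizeof = 40, alignof = 2

40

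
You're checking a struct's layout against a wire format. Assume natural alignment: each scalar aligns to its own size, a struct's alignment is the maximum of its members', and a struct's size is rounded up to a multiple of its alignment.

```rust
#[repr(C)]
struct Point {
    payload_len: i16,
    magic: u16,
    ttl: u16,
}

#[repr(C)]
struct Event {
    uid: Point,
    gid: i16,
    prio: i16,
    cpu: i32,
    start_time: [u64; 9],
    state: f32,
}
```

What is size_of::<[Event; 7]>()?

672

Point: 0..2  payload_len  (2B, 2-aligned); 2..4  magic  (2B, 2-aligned); 4..6  ttl  (2B, 2-aligned); sizeof = 6, alignof = 2
0..6  uid  (6B, 2-aligned)
6..8  gid  (2B, 2-aligned)
8..10  prio  (2B, 2-aligned)
10..12  -- padding (2B)
12..16  cpu  (4B, 4-aligned)
16..88  start_time  (72B, 8-aligned)
88..92  state  (4B, 4-aligned)
92..96  -- tail padding (4B)
sizeof = 96, alignof = 8
array of 7: 7 × 96 = 672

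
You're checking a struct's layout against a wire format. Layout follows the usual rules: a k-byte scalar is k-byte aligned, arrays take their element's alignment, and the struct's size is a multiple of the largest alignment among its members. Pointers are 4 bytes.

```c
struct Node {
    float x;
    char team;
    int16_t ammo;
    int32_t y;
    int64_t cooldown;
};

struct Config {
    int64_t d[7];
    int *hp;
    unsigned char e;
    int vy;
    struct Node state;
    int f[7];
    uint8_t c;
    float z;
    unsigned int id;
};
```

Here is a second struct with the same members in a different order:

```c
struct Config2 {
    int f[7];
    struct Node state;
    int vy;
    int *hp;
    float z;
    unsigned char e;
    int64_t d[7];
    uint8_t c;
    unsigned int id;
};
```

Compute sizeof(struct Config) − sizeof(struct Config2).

0

Node: @0: x [4B, align 4] → 4; @4: team [1B, align 1] → 5; +1 pad (align 2); @6: ammo [2B, align 2] → 8; @8: y [4B, align 4] → 12; +4 pad (align 8); @16: cooldown [8B, align 8] → 24; size 24, align 8
@0: d [56B, align 8] → 56
@56: hp [4B, align 4] → 60
@60: e [1B, align 1] → 61
+3 pad (align 4)
@64: vy [4B, align 4] → 68
+4 pad (align 8)
@72: state [24B, align 8] → 96
@96: f [28B, align 4] → 124
@124: c [1B, align 1] → 125
+3 pad (align 4)
@128: z [4B, align 4] → 132
@132: id [4B, align 4] → 136
size 136, align 8
— Config2 —
@0: f [28B, align 4] → 28
+4 pad (align 8)
@32: state [24B, align 8] → 56
@56: vy [4B, align 4] → 60
@60: hp [4B, align 4] → 64
@64: z [4B, align 4] → 68
@68: e [1B, align 1] → 69
+3 pad (align 8)
@72: d [56B, align 8] → 128
@128: c [1B, align 1] → 129
+3 pad (align 4)
@132: id [4B, align 4] → 136
size 136, align 8
136 − 136 = 0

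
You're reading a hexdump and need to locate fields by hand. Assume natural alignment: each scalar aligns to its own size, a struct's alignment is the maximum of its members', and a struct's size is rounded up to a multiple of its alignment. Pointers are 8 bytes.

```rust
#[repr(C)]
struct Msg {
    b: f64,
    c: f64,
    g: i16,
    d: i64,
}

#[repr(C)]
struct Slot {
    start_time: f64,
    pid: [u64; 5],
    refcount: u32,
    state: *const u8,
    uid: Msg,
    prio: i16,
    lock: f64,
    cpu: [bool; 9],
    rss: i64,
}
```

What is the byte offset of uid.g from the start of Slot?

80

Msg: 0..8  b  (8B, 8-aligned); 8..16  c  (8B, 8-aligned); 16..18  g  (2B, 2-aligned); 18..24  -- padding (6B); 24..32  d  (8B, 8-aligned); sizeof = 32, alignof = 8
0..8  start_time  (8B, 8-aligned)
8..48  pid  (40B, 8-aligned)
48..52  refcount  (4B, 4-aligned)
52..56  -- padding (4B)
56..64  state  (8B, 8-aligned)
64..96  uid  (32B, 8-aligned)
within Msg: g at 16
64 + 16 = 80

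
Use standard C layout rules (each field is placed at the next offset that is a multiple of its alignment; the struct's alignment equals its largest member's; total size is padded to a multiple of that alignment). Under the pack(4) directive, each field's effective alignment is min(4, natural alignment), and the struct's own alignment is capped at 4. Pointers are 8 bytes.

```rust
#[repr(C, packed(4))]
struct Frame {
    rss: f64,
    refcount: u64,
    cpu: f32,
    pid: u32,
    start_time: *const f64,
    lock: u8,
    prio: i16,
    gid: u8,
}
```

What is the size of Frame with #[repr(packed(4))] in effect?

40

rss at 0 (size 8, align 4) → ends 8
refcount at 8 (size 8, align 4) → ends 16
cpu at 16 (size 4, align 4) → ends 20
pid at 20 (size 4, align 4) → ends 24
start_time at 24 (size 8, align 4) → ends 32
lock at 32 (size 1, align 1) → ends 33
pad 1 to align 2 for prio
prio at 34 (size 2, align 2) → ends 36
gid at 36 (size 1, align 1) → ends 37
tail pad 3 to reach multiple of 4
total 40 bytes, alignment 4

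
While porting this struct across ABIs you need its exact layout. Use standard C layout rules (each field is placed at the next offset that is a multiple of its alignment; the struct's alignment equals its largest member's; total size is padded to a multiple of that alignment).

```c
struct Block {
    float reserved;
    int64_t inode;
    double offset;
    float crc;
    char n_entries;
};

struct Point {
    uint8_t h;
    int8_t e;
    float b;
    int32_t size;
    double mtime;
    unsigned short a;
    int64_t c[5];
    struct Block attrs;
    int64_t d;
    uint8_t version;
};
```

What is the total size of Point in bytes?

120 bytes

Block: @0: reserved [4B, align 4] → 4; +4 pad (align 8); @8: inode [8B, align 8] → 16; @16: offset [8B, align 8] → 24; @24: crc [4B, align 4] → 28; @28: n_entries [1B, align 1] → 29; +3 tail pad (align 8); size 32, align 8
@0: h [1B, align 1] → 1
@1: e [1B, align 1] → 2
+2 pad (align 4)
@4: b [4B, align 4] → 8
@8: size [4B, align 4] → 12
+4 pad (align 8)
@16: mtime [8B, align 8] → 24
@24: a [2B, align 2] → 26
+6 pad (align 8)
@32: c [40B, align 8] → 72
@72: attrs [32B, align 8] → 104
@104: d [8B, align 8] → 112
@112: version [1B, align 1] → 113
+7 tail pad (align 8)
size 120, align 8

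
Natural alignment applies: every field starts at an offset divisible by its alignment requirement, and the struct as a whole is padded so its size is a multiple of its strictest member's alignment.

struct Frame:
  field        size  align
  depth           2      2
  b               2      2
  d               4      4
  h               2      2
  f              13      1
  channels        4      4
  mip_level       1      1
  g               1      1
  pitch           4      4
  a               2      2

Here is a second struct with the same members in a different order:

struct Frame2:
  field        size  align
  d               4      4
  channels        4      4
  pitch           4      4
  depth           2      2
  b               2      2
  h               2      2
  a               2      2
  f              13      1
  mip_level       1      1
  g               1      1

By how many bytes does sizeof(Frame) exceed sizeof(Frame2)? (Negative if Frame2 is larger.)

4

@0: depth [2B, align 2] → 2
@2: b [2B, align 2] → 4
@4: d [4B, align 4] → 8
@8: h [2B, align 2] → 10
@10: f [13B, align 1] → 23
+1 pad (align 4)
@24: channels [4B, align 4] → 28
@28: mip_level [1B, align 1] → 29
@29: g [1B, align 1] → 30
+2 pad (align 4)
@32: pitch [4B, align 4] → 36
@36: a [2B, align 2] → 38
+2 tail pad (align 4)
size 40, align 4
— Frame2 —
@0: d [4B, align 4] → 4
@4: channels [4B, align 4] → 8
@8: pitch [4B, align 4] → 12
@12: depth [2B, align 2] → 14
@14: b [2B, align 2] → 16
@16: h [2B, align 2] → 18
@18: a [2B, align 2] → 20
@20: f [13B, align 1] → 33
@33: mip_level [1B, align 1] → 34
@34: g [1B, align 1] → 35
+1 tail pad (align 4)
size 36, align 4
40 − 36 = 4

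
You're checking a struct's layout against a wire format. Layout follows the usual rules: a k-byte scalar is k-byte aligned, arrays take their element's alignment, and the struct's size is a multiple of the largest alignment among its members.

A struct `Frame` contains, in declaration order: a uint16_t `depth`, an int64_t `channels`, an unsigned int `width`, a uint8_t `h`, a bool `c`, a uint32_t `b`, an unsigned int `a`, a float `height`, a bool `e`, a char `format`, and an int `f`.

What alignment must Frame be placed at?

8

member alignments: depth=2, channels=8, width=4, h=1, c=1, b=4, a=4, height=4, e=1, format=1, f=4
max = 8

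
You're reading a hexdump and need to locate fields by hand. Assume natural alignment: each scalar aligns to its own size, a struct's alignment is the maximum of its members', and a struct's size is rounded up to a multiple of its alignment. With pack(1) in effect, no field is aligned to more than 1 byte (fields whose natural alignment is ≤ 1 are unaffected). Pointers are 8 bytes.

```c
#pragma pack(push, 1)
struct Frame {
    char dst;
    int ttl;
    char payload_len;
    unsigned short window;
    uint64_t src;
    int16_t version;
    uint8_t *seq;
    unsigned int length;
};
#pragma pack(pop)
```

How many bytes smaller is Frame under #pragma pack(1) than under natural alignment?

18

natural layout:
  0..1  dst  (1B, 1-aligned)
  1..4  -- padding (3B)
  4..8  ttl  (4B, 4-aligned)
  8..9  payload_len  (1B, 1-aligned)
  9..10  -- padding (1B)
  10..12  window  (2B, 2-aligned)
  12..16  -- padding (4B)
  16..24  src  (8B, 8-aligned)
  24..26  version  (2B, 2-aligned)
  26..32  -- padding (6B)
  32..40  seq  (8B, 8-aligned)
  40..44  length  (4B, 4-aligned)
  44..48  -- tail padding (4B)
  sizeof = 48, alignof = 8
packed(1) layout:
  0..1  dst  (1B, 1-aligned)
  1..5  ttl  (4B, 1-aligned)
  5..6  payload_len  (1B, 1-aligned)
  6..8  window  (2B, 1-aligned)
  8..16  src  (8B, 1-aligned)
  16..18  version  (2B, 1-aligned)
  18..26  seq  (8B, 1-aligned)
  26..30  length  (4B, 1-aligned)
  sizeof = 30, alignof = 1
48 − 30 = 18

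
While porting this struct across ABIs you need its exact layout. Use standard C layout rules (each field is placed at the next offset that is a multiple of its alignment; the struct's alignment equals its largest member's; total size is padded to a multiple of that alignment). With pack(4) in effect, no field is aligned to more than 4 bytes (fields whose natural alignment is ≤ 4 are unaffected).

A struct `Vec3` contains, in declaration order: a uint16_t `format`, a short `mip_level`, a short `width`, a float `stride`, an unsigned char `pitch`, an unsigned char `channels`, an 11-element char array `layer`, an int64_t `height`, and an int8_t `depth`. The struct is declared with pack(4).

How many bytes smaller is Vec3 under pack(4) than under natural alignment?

natural layout:
  format at 0 (size 2, align 2) → ends 2
  mip_level at 2 (size 2, align 2) → ends 4
  width at 4 (size 2, align 2) → ends 6
  pad 2 to align 4 for stride
  stride at 8 (size 4, align 4) → ends 12
  pitch at 12 (size 1, align 1) → ends 13
  channels at 13 (size 1, align 1) → ends 14
  layer at 14 (size 11, align 1) → ends 25
  pad 7 to align 8 for height
  height at 32 (size 8, align 8) → ends 40
  depth at 40 (size 1, align 1) → ends 41
  tail pad 7 to reach multiple of 8
  total 48 bytes, alignment 8
packed(4) layout:
  format at 0 (size 2, align 2) → ends 2
  mip_level at 2 (size 2, align 2) → ends 4
  width at 4 (size 2, align 2) → ends 6
  pad 2 to align 4 for stride
  stride at 8 (size 4, align 4) → ends 12
  pitch at 12 (size 1, align 1) → ends 13
  channels at 13 (size 1, align 1) → ends 14
  layer at 14 (size 11, align 1) → ends 25
  pad 3 to align 4 for height
  height at 28 (size 8, align 4) → ends 36
  depth at 36 (size 1, align 1) → ends 37
  tail pad 3 to reach multiple of 4
  total 40 bytes, alignment 4
48 − 40 = 8

8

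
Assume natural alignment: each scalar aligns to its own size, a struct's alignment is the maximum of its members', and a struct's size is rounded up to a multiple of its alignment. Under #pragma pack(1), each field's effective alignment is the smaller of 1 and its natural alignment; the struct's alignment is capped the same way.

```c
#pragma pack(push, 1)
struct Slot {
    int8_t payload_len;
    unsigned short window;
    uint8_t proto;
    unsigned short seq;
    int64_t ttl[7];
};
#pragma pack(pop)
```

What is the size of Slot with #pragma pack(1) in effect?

0..1  payload_len  (1B, 1-aligned)
1..3  window  (2B, 1-aligned)
3..4  proto  (1B, 1-aligned)
4..6  seq  (2B, 1-aligned)
6..62  ttl  (56B, 1-aligned)
sizeof = 62, alignof = 1

62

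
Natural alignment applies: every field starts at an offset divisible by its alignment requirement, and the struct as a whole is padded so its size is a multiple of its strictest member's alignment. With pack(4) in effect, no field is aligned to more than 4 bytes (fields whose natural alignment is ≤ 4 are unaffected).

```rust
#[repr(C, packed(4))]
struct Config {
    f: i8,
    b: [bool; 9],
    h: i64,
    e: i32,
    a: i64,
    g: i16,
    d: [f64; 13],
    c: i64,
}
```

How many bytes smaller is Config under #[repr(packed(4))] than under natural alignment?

natural layout:
  0..1  f  (1B, 1-aligned)
  1..10  b  (9B, 1-aligned)
  10..16  -- padding (6B)
  16..24  h  (8B, 8-aligned)
  24..28  e  (4B, 4-aligned)
  28..32  -- padding (4B)
  32..40  a  (8B, 8-aligned)
  40..42  g  (2B, 2-aligned)
  42..48  -- padding (6B)
  48..152  d  (104B, 8-aligned)
  152..160  c  (8B, 8-aligned)
  sizeof = 160, alignof = 8
packed(4) layout:
  0..1  f  (1B, 1-aligned)
  1..10  b  (9B, 1-aligned)
  10..12  -- padding (2B)
  12..20  h  (8B, 4-aligned)
  20..24  e  (4B, 4-aligned)
  24..32  a  (8B, 4-aligned)
  32..34  g  (2B, 2-aligned)
  34..36  -- padding (2B)
  36..140  d  (104B, 4-aligned)
  140..148  c  (8B, 4-aligned)
  sizeof = 148, alignof = 4
160 − 148 = 12

12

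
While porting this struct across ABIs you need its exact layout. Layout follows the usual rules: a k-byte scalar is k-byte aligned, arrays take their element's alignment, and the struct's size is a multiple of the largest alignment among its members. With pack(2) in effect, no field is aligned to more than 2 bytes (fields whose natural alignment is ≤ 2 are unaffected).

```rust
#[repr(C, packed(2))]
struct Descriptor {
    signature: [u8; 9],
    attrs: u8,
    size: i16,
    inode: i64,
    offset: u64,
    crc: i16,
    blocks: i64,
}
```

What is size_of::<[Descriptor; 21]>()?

0..9  signature  (9B, 1-aligned)
9..10  attrs  (1B, 1-aligned)
10..12  size  (2B, 2-aligned)
12..20  inode  (8B, 2-aligned)
20..28  offset  (8B, 2-aligned)
28..30  crc  (2B, 2-aligned)
30..38  blocks  (8B, 2-aligned)
sizeof = 38, alignof = 2
array of 21: 21 × 38 = 798

798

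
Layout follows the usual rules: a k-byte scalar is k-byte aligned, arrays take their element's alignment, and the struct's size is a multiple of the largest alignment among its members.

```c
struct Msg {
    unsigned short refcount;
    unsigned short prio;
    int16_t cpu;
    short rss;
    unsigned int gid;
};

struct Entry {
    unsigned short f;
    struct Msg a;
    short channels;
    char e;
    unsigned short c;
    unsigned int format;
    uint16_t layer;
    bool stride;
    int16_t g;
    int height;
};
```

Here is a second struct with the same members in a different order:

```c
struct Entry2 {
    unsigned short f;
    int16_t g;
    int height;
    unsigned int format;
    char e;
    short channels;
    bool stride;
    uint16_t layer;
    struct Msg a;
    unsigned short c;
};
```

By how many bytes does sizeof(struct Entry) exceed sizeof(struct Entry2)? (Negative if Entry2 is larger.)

4

Msg: @0: refcount [2B, align 2] → 2; @2: prio [2B, align 2] → 4; @4: cpu [2B, align 2] → 6; @6: rss [2B, align 2] → 8; @8: gid [4B, align 4] → 12; size 12, align 4
@0: f [2B, align 2] → 2
+2 pad (align 4)
@4: a [12B, align 4] → 16
@16: channels [2B, align 2] → 18
@18: e [1B, align 1] → 19
+1 pad (align 2)
@20: c [2B, align 2] → 22
+2 pad (align 4)
@24: format [4B, align 4] → 28
@28: layer [2B, align 2] → 30
@30: stride [1B, align 1] → 31
+1 pad (align 2)
@32: g [2B, align 2] → 34
+2 pad (align 4)
@36: height [4B, align 4] → 40
size 40, align 4
— Entry2 —
@0: f [2B, align 2] → 2
@2: g [2B, align 2] → 4
@4: height [4B, align 4] → 8
@8: format [4B, align 4] → 12
@12: e [1B, align 1] → 13
+1 pad (align 2)
@14: channels [2B, align 2] → 16
@16: stride [1B, align 1] → 17
+1 pad (align 2)
@18: layer [2B, align 2] → 20
@20: a [12B, align 4] → 32
@32: c [2B, align 2] → 34
+2 tail pad (align 4)
size 36, align 4
40 − 36 = 4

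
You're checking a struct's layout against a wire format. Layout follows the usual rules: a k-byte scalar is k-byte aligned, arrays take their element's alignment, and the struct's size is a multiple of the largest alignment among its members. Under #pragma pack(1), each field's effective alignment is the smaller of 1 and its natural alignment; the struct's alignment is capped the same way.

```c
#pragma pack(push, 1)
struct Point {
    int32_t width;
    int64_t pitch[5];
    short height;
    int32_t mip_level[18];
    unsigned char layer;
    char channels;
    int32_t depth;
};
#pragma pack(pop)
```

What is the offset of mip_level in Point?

46

0..4  width  (4B, 1-aligned)
4..44  pitch  (40B, 1-aligned)
44..46  height  (2B, 1-aligned)
46..118  mip_level  (72B, 1-aligned)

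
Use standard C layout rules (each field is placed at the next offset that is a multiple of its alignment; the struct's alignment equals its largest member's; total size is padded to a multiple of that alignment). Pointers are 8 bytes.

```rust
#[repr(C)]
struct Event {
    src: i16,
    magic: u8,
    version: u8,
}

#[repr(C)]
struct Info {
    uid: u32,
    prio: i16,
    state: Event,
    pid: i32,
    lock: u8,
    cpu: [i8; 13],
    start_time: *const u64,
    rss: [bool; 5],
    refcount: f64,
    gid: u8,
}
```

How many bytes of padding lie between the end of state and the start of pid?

2

Event: @0: src [2B, align 2] → 2; @2: magic [1B, align 1] → 3; @3: version [1B, align 1] → 4; size 4, align 2
@0: uid [4B, align 4] → 4
@4: prio [2B, align 2] → 6
@6: state [4B, align 2] → 10
+2 pad (align 4)
@12: pid [4B, align 4] → 16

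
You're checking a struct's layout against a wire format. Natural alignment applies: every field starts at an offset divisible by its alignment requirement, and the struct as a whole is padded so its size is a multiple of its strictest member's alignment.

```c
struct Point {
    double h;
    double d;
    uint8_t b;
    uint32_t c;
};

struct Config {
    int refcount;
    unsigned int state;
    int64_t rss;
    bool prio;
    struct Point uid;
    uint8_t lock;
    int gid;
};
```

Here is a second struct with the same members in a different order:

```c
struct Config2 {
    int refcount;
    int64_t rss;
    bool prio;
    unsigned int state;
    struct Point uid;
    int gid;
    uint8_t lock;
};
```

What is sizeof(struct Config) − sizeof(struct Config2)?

Point: h at 0 (size 8, align 8) → ends 8; d at 8 (size 8, align 8) → ends 16; b at 16 (size 1, align 1) → ends 17; pad 3 to align 4 for c; c at 20 (size 4, align 4) → ends 24; total 24 bytes, alignment 8
refcount at 0 (size 4, align 4) → ends 4
state at 4 (size 4, align 4) → ends 8
rss at 8 (size 8, align 8) → ends 16
prio at 16 (size 1, align 1) → ends 17
pad 7 to align 8 for uid
uid at 24 (size 24, align 8) → ends 48
lock at 48 (size 1, align 1) → ends 49
pad 3 to align 4 for gid
gid at 52 (size 4, align 4) → ends 56
total 56 bytes, alignment 8
— Config2 —
refcount at 0 (size 4, align 4) → ends 4
pad 4 to align 8 for rss
rss at 8 (size 8, align 8) → ends 16
prio at 16 (size 1, align 1) → ends 17
pad 3 to align 4 for state
state at 20 (size 4, align 4) → ends 24
uid at 24 (size 24, align 8) → ends 48
gid at 48 (size 4, align 4) → ends 52
lock at 52 (size 1, align 1) → ends 53
tail pad 3 to reach multiple of 8
total 56 bytes, alignment 8
56 − 56 = 0

0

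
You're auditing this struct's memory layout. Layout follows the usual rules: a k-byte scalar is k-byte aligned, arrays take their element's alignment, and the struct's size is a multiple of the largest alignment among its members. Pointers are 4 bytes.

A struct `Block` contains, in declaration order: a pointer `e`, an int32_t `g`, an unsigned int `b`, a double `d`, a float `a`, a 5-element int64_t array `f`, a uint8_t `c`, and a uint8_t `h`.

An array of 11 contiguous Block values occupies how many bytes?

e at 0 (size 4, align 4) → ends 4
g at 4 (size 4, align 4) → ends 8
b at 8 (size 4, align 4) → ends 12
pad 4 to align 8 for d
d at 16 (size 8, align 8) → ends 24
a at 24 (size 4, align 4) → ends 28
pad 4 to align 8 for f
f at 32 (size 40, align 8) → ends 72
c at 72 (size 1, align 1) → ends 73
h at 73 (size 1, align 1) → ends 74
tail pad 6 to reach multiple of 8
total 80 bytes, alignment 8
array of 11: 11 × 80 = 880

880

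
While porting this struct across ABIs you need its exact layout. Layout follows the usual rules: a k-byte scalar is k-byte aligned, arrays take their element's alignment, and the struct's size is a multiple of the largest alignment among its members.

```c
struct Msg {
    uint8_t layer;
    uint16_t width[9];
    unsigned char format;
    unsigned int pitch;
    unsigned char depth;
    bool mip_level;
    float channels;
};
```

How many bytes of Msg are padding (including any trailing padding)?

0..1  layer  (1B, 1-aligned)
1..2  -- padding (1B)
2..20  width  (18B, 2-aligned)
20..21  format  (1B, 1-aligned)
21..24  -- padding (3B)
24..28  pitch  (4B, 4-aligned)
28..29  depth  (1B, 1-aligned)
29..30  mip_level  (1B, 1-aligned)
30..32  -- padding (2B)
32..36  channels  (4B, 4-aligned)
sizeof = 36, alignof = 4
data bytes 30, size 36 → padding 6

6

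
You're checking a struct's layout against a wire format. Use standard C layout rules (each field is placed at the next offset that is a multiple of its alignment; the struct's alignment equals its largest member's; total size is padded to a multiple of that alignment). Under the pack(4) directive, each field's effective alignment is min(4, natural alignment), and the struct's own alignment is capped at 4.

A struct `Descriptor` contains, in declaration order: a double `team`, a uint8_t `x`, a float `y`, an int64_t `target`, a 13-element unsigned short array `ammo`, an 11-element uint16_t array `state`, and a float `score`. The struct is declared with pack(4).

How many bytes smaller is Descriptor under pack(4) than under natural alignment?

natural layout:
  @0: team [8B, align 8] → 8
  @8: x [1B, align 1] → 9
  +3 pad (align 4)
  @12: y [4B, align 4] → 16
  @16: target [8B, align 8] → 24
  @24: ammo [26B, align 2] → 50
  @50: state [22B, align 2] → 72
  @72: score [4B, align 4] → 76
  +4 tail pad (align 8)
  size 80, align 8
packed(4) layout:
  @0: team [8B, align 4] → 8
  @8: x [1B, align 1] → 9
  +3 pad (align 4)
  @12: y [4B, align 4] → 16
  @16: target [8B, align 4] → 24
  @24: ammo [26B, align 2] → 50
  @50: state [22B, align 2] → 72
  @72: score [4B, align 4] → 76
  size 76, align 4
80 − 76 = 4

4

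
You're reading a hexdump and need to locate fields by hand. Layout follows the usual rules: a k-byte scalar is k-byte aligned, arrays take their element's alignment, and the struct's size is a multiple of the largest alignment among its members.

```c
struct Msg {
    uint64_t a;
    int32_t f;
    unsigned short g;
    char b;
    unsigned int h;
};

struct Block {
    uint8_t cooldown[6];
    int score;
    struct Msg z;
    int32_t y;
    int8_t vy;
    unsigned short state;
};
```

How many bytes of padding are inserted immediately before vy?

Msg: 0..8  a  (8B, 8-aligned); 8..12  f  (4B, 4-aligned); 12..14  g  (2B, 2-aligned); 14..15  b  (1B, 1-aligned); 15..16  -- padding (1B); 16..20  h  (4B, 4-aligned); 20..24  -- tail padding (4B); sizeof = 24, alignof = 8
0..6  cooldown  (6B, 1-aligned)
6..8  -- padding (2B)
8..12  score  (4B, 4-aligned)
12..16  -- padding (4B)
16..40  z  (24B, 8-aligned)
40..44  y  (4B, 4-aligned)
44..45  vy  (1B, 1-aligned)

0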